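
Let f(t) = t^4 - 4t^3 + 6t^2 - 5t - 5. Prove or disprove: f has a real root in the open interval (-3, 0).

Such a root exists.

f(-3) = 253 and f(0) = -5, which have opposite signs.
Since f is a polynomial it is continuous on [-3, 0].
By the Intermediate Value Theorem f must vanish at some point of (-3, 0).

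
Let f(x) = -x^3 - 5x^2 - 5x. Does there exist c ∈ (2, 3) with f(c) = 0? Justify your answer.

f has no root in that interval.

The endpoint values f(2) = -38 and f(3) = -87 are both negative. Claim: f(x) < 0 for every x in (2, 3).
Shift to the endpoint 2: with x = 2 + u (0 < u < 1), one computes f(2 + u) = -u^3 - 11u^2 - 37u - 38.
All 4 nonzero coefficients of this polynomial in u are negative; hence for u > 0 the value is a sum of negative terms (the constant -38 among them).
Therefore f(x) < 0 throughout (2, 3), and f has no zero there.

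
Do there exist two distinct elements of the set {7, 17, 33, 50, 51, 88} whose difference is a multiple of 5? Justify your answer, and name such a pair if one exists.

7 mod 5 = 2 and 17 mod 5 = 2, so 17 − 7 = 10 = 2·5.

The pair (7, 17) works.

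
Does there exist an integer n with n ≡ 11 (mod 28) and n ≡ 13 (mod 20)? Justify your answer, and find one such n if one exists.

No, no such integer exists.

Reduce both congruences modulo 4, which divides 28 and 20: they say n ≡ 11 (mod 4) and n ≡ 13 (mod 4).
However 11 ≡ 3 and 13 ≡ 1 (mod 4), and 3 ≠ 1.
So no integer satisfies both congruences.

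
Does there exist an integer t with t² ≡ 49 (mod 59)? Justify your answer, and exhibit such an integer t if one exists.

t = 52

Take t = 52. Then 52² = 2704 = 45·59 + 49, so 52² ≡ 49 (mod 59).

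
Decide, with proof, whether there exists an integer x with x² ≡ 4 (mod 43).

Take x = 41. Then 41² = 1681 = 39·43 + 4, so 41² ≡ 4 (mod 43).

x = 41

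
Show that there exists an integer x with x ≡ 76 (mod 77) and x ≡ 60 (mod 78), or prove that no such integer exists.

The moduli 77 and 78 are coprime, so by the Chinese Remainder Theorem a unique solution modulo 6006 exists.
Any solution of the first congruence is x = 76 + 77t; substituting into the second, 77t ≡ 60 − 76 ≡ 62 (mod 78).
Since 77·77 = 5929 = 76·78 + 1, the inverse of 77 mod 78 is 77.
Therefore t ≡ 77·62 = 4774 ≡ 16 (mod 78).
With t = 16: x = 76 + 77·16 = 1308.
Check: 1308 mod 77 = 76, 1308 mod 78 = 60. ✓

x = 1308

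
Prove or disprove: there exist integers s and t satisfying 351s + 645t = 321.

s = 181, t = -98

gcd(351, 645) = 3, and 3 divides 321, so integer solutions exist.
Dividing through by 3 reduces the equation to 117s + 215t = 107.
Dividing repeatedly: 215 = 1·117 + 98, 117 = 1·98 + 19, 98 = 5·19 + 3, 19 = 6·3 + 1, 3 = 3·1 + 0.
Unwinding: 1 = 19 − 6·3 = 19 − 6·(98 − 5·19) = −6·98 + 31·19 = −6·98 + 31·(117 − 1·98) = 31·117 − 37·98 = 31·117 − 37·(215 − 1·117) = −37·215 + 68·117, i.e. 117·68 + 215·(-37) = 1.
Multiplying through by 107: s = 68·107 = 7276, t = (-37)·107 = -3959 is a solution.
The general solution is s = 7276 + 215k, t = -3959 − 117k; taking k = -33 gives the smaller pair s = 181, t = -98.
Indeed 351·181 + 645·(-98) = 63531 − 63210 = 321.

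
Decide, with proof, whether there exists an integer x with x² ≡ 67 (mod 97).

Apply Euler's criterion with the prime 97: 67 is a quadratic residue iff 67^48 ≡ 1 (mod 97), and a non-residue iff it is ≡ −1.
Squaring successively (mod 97): 67^2 = 4489 ≡ 27; 67^4 ≡ 27² = 729 ≡ 50; 67^8 ≡ 50² = 2500 ≡ 75; 67^16 ≡ 75² = 5625 ≡ 96; 67^32 ≡ 96² = 9216 ≡ 1.
Since 48 = 32 + 16, 67^48 ≡ 1 · 96; multiplying out mod 97: 1·96 = 96 ≡ 96. Thus 67^48 ≡ 96 ≡ −1 (mod 97).
The value −1 means 67 is a non-residue modulo 97, so x² ≡ 67 (mod 97) is impossible.

No, no such integer exists.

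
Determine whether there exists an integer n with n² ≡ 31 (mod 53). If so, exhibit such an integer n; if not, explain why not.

Apply Euler's criterion with the prime 53: 31 is a quadratic residue iff 31^26 ≡ 1 (mod 53), and a non-residue iff it is ≡ −1.
Squaring successively (mod 53): 31^2 = 961 ≡ 7; 31^4 ≡ 7² = 49 ≡ 49; 31^8 ≡ 49² = 2401 ≡ 16; 31^16 ≡ 16² = 256 ≡ 44.
Since 26 = 16 + 8 + 2, 31^26 ≡ 44 · 16 · 7; multiplying out mod 53: 44·16 = 704 ≡ 15, then 15·7 = 105 ≡ 52. Thus 31^26 ≡ 52 ≡ −1 (mod 53).
By Euler's criterion 31 is a quadratic non-residue mod 53: no n satisfies n² ≡ 31 (mod 53).

There is no such integer.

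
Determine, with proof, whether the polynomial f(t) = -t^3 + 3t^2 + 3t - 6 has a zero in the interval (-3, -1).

Yes, f has a root in the interval.

f(-3) = 39 and f(-1) = -5, which have opposite signs.
f is continuous everywhere (it is a polynomial), in particular on [-3, -1].
By the Intermediate Value Theorem f must vanish at some point of (-3, -1).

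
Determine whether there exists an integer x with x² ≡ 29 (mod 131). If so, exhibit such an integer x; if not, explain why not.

There is no such integer.

Apply Euler's criterion with the prime 131: 29 is a quadratic residue iff 29^65 ≡ 1 (mod 131), and a non-residue iff it is ≡ −1.
Repeated squaring mod 131: 29^2 = 841 ≡ 55; 29^4 ≡ 55² = 3025 ≡ 12; 29^8 ≡ 12² = 144 ≡ 13; 29^16 ≡ 13² = 169 ≡ 38; 29^32 ≡ 38² = 1444 ≡ 3; 29^64 ≡ 3² = 9 ≡ 9.
Since 65 = 64 + 1, 29^65 ≡ 9 · 29; multiplying out mod 131: 9·29 = 261 ≡ 130. Thus 29^65 ≡ 130 ≡ −1 (mod 131).
By Euler's criterion 29 is a quadratic non-residue mod 131: no x satisfies x² ≡ 29 (mod 131).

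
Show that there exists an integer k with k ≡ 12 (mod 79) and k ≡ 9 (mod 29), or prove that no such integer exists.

Since 79 and 29 share no common factor, CRT says the pair of congruences has a solution (unique mod 2291).
Write k = 12 + 79t and require 12 + 79t ≡ 9 (mod 29), i.e. 79t ≡ 26 (mod 29).
79 ≡ 21 (mod 29), so this reads 21t ≡ 26 (mod 29). Since 21·18 = 378 = 13·29 + 1, the inverse of 21 mod 29 is 18.
Therefore t ≡ 18·26 = 468 ≡ 4 (mod 29).
With t = 4: k = 12 + 79·4 = 328.
Verify: 328 = 4·79 + 12 and 328 = 11·29 + 9. ✓

k = 328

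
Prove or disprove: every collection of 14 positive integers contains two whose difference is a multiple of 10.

Each integer lies in one of the 10 residue classes modulo 10.
Since 14 > 10, two of the 14 integers must share a residue class by the pigeonhole principle; call them a and b.
Equal remainders mean a − b ≡ 0 (mod 10), so 10 divides their difference.

Yes.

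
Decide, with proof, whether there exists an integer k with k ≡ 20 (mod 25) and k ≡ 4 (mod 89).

Since 25 and 89 share no common factor, CRT says the pair of congruences has a solution (unique mod 2225).
Any solution of the first congruence is k = 20 + 25t; substituting into the second, 25t ≡ 4 − 20 ≡ 73 (mod 89).
Invert 25 mod 89 by the Euclidean algorithm: 89 = 3·25 + 14, 25 = 1·14 + 11, 14 = 1·11 + 3, 11 = 3·3 + 2, 3 = 1·2 + 1, 2 = 2·1 + 0; back-substituting, 1 = 3 − 1·2 = 3 − (11 − 3·3) = −11 + 4·3 = −11 + 4·(14 − 1·11) = 4·14 − 5·11 = 4·14 − 5·(25 − 1·14) = −5·25 + 9·14 = −5·25 + 9·(89 − 3·25) = 9·89 − 32·25. Hence 25·(-32) ≡ 1, so 25⁻¹ ≡ -32 ≡ 57 (mod 89).
Therefore t ≡ 57·73 = 4161 ≡ 67 (mod 89).
With t = 67: k = 20 + 25·67 = 1695.
Indeed 1695 ≡ 20 (mod 25) and 1695 ≡ 4 (mod 89).

k = 1695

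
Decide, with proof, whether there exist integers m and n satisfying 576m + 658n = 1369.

gcd(576, 658) = 2, so every integer of the form 576m + 658n is a multiple of 2.
But 1369 = 2·684 + 1, so 2 ∤ 1369.
So the equation is unsolvable over ℤ.

There are no such integers.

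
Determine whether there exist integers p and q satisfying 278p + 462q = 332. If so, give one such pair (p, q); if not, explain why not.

gcd(278, 462) = 2, and 2 divides 332, so integer solutions exist.
Dividing through by 2 reduces the equation to 139p + 231q = 166.
Dividing repeatedly: 231 = 1·139 + 92, 139 = 1·92 + 47, 92 = 1·47 + 45, 47 = 1·45 + 2, 45 = 22·2 + 1, 2 = 2·1 + 0.
Back-substituting, 1 = 45 − 22·2 = 45 − 22·(47 − 1·45) = −22·47 + 23·45 = −22·47 + 23·(92 − 1·47) = 23·92 − 45·47 = 23·92 − 45·(139 − 1·92) = −45·139 + 68·92 = −45·139 + 68·(231 − 1·139) = 68·231 − 113·139; that is, 139·(-113) + 231·68 = 1.
Scaling by 166 gives the particular solution (p, q) = (-18758, 11288).
Shifting by a multiple of (231, −139) keeps it a solution: p = -18758 + 82·231 = 184, q = 11288 − 82·139 = -110.
Indeed 278·184 + 462·(-110) = 51152 − 50820 = 332.

p = 184, q = -110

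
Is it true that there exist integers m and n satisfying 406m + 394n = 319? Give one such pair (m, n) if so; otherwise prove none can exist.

There are no such integers.

Any value of 406m + 394n is a multiple of gcd(406, 394) = 2.
But 319 is not a multiple of 2 (it leaves remainder 1).
Hence no integers m, n satisfy the equation.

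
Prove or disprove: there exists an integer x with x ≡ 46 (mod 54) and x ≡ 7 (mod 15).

Here gcd(54, 15) = 3, and both 46 and 7 leave remainder 1 mod 3, so the system is consistent.
The integers ≡ 46 (mod 54) are 46, 100, 154, 208, 262, …; their remainders mod 15 are 1, 10, 4, 13, 7, so x = 262 is the first that is ≡ 7 (mod 15).
Indeed 262 ≡ 46 (mod 54) and 262 ≡ 7 (mod 15).

x = 262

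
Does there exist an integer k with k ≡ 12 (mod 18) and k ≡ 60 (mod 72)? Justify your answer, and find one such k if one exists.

No, no such integer exists.

gcd(18, 72) = 18. If k ≡ 12 (mod 18) and k ≡ 60 (mod 72), then k ≡ 12 (mod 18) and k ≡ 60 (mod 18).
These are incompatible: 12 − 60 = -48 is not divisible by 18.
Hence the system has no solution.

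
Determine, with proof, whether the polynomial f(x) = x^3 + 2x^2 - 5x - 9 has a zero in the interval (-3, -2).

f(-3) = -3 and f(-2) = 1, which have opposite signs.
Since f is a polynomial it is continuous on [-3, -2].
By the Intermediate Value Theorem, f takes the value 0 somewhere in the open interval.

Such a root exists.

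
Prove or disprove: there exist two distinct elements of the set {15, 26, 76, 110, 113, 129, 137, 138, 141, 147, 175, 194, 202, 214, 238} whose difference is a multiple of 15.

Residues mod 15: 15↦0, 26↦11, 76↦1, 110↦5, 113↦8, 129↦9, 137↦2, 138↦3, 141↦6, 147↦12, 175↦10, 194↦14, 202↦7, 214↦4, 238↦13.
These 15 residues are pairwise different, hence no difference of two elements is divisible by 15.

No, no such pair exists.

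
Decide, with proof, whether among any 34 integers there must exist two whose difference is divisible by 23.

True.

Each integer lies in one of the 23 residue classes modulo 23.
Placing 34 integers into 23 classes, some class receives at least two — say a and b.
Equal remainders mean a − b ≡ 0 (mod 23), so 23 divides their difference.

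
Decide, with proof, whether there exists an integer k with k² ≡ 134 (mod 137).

Apply Euler's criterion with the prime 137: 134 is a quadratic residue iff 134^68 ≡ 1 (mod 137), and a non-residue iff it is ≡ −1.
Squaring successively (mod 137): 134^2 = 17956 ≡ 9; 134^4 ≡ 9² = 81 ≡ 81; 134^8 ≡ 81² = 6561 ≡ 122; 134^16 ≡ 122² = 14884 ≡ 88; 134^32 ≡ 88² = 7744 ≡ 72; 134^64 ≡ 72² = 5184 ≡ 115.
Since 68 = 64 + 4, 134^68 ≡ 115 · 81; multiplying out mod 137: 115·81 = 9315 ≡ 136. Thus 134^68 ≡ 136 ≡ −1 (mod 137).
By Euler's criterion 134 is a quadratic non-residue mod 137: no k satisfies k² ≡ 134 (mod 137).

No such integer exists.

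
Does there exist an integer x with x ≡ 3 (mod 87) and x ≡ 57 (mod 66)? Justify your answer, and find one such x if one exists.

The moduli are not coprime: gcd(87, 66) = 3. Compatibility requires 3 ∣ (57 − 3) = 54, which holds, so solutions exist.
Put x = 3 + 87t, so we need 87t ≡ 54 (mod 66), equivalently (divide by 3) 29t ≡ 18 (mod 22).
29 ≡ 7 (mod 22), so this reads 7t ≡ 18 (mod 22). Since 7·19 = 133 = 6·22 + 1, the inverse of 7 mod 22 is 19.
Multiplying by 19: t ≡ 19·18 = 342 ≡ 12 (mod 22).
Then x = 3 + 87·12 = 1047.
Indeed 1047 ≡ 3 (mod 87) and 1047 ≡ 57 (mod 66).

x = 1047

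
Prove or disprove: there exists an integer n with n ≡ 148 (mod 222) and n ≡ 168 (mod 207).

No, no such integer exists.

gcd(222, 207) = 3. If n ≡ 148 (mod 222) and n ≡ 168 (mod 207), then n ≡ 148 (mod 3) and n ≡ 168 (mod 3).
These are incompatible: 148 − 168 = -20 is not divisible by 3.
So no integer satisfies both congruences.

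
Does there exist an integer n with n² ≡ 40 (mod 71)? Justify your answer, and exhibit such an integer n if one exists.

n = 53

n = 53 works: 53² = 2809, and 2809 − 40 = 2769 = 39·71.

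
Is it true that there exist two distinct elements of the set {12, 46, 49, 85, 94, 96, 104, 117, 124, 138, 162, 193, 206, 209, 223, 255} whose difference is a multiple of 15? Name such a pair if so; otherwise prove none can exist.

12 mod 15 = 12 and 117 mod 15 = 12, so 117 − 12 = 105 = 7·15.

12 and 117 are such a pair.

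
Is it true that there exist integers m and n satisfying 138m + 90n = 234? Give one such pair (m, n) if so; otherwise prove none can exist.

gcd(138, 90) = 6, and 6 divides 234, so integer solutions exist.
Dividing through by 6 reduces the equation to 23m + 15n = 39.
Run the Euclidean algorithm on 23 and 15: 23 = 1·15 + 8, 15 = 1·8 + 7, 8 = 1·7 + 1, 7 = 7·1 + 0.
Working back up the chain: 1 = 8 − 1·7 = 8 − (15 − 1·8) = −15 + 2·8 = −15 + 2·(23 − 1·15) = 2·23 − 3·15. So 23·2 + 15·(-3) = 1.
Scaling by 39 gives the particular solution (m, n) = (78, -117).
Shifting by a multiple of (15, −23) keeps it a solution: m = 78 − 5·15 = 3, n = -117 + 5·23 = -2.
Indeed 138·3 + 90·(-2) = 414 − 180 = 234.

m = 3, n = -2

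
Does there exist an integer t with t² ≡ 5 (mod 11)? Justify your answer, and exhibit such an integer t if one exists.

Take t = 7. Then 7² = 49 = 4·11 + 5, so 7² ≡ 5 (mod 11).

t = 7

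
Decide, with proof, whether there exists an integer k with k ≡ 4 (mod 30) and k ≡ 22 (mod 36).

Here gcd(30, 36) = 6, and both 4 and 22 leave remainder 4 mod 6, so the system is consistent.
Step through k = 4, 4 + 30, 4 + 2·30, …: the values 4, 34, 64, 94 reduce mod 36 to 4, 34, 28, 22. The value 94 hits 22.
Check: 94 mod 30 = 4, 94 mod 36 = 22. ✓

k = 94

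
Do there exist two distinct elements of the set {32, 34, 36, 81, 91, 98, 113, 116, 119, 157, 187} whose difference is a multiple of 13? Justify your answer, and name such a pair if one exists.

Two integers differ by a multiple of 13 exactly when they have the same residue mod 13. The residues are 32↦6, 34↦8, 36↦10, 81↦3, 91↦0, 98↦7, 113↦9, 116↦12, 119↦2, 157↦1, 187↦5.
All 11 residues are distinct, so no two elements differ by a multiple of 13.

There is no such pair.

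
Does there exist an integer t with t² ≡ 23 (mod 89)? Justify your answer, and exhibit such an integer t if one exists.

Apply Euler's criterion with the prime 89: 23 is a quadratic residue iff 23^44 ≡ 1 (mod 89), and a non-residue iff it is ≡ −1.
Squaring successively (mod 89): 23^2 = 529 ≡ 84; 23^4 ≡ 84² = 7056 ≡ 25; 23^8 ≡ 25² = 625 ≡ 2; 23^16 ≡ 2² = 4 ≡ 4; 23^32 ≡ 4² = 16 ≡ 16.
Since 44 = 32 + 8 + 4, 23^44 ≡ 16 · 2 · 25; multiplying out mod 89: 16·2 = 32 ≡ 32, then 32·25 = 800 ≡ 88. Thus 23^44 ≡ 88 ≡ −1 (mod 89).
By Euler's criterion 23 is a quadratic non-residue mod 89: no t satisfies t² ≡ 23 (mod 89).

No such integer exists.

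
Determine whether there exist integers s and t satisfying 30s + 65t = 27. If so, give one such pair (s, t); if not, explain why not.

gcd(30, 65) = 5, so every integer of the form 30s + 65t is a multiple of 5.
But 27 = 5·5 + 2, so 5 ∤ 27.
So the equation is unsolvable over ℤ.

There are no such integers.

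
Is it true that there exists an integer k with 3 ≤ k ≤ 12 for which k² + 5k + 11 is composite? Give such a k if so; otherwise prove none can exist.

k = 8

At k = 8: 8² + 5·8 + 11 = 115 = 5·23, which is composite.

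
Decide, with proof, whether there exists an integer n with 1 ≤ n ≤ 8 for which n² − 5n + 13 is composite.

n = 1

At n = 1: 1² − 5·1 + 13 = 9 = 3·3, which is composite.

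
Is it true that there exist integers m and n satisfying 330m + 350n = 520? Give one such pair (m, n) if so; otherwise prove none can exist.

m = 9, n = -7

Since gcd(330, 350) = 10 and 520 = 10·52, Bézout's identity guarantees a solution.
Dividing through by 10 reduces the equation to 33m + 35n = 52.
Dividing repeatedly: 35 = 1·33 + 2, 33 = 16·2 + 1, 2 = 2·1 + 0.
Back-substituting, 1 = 33 − 16·2 = 33 − 16·(35 − 1·33) = −16·35 + 17·33; that is, 33·17 + 35·(-16) = 1.
Multiplying through by 52: m = 17·52 = 884, n = (-16)·52 = -832 is a solution.
Shifting by a multiple of (35, −33) keeps it a solution: m = 884 − 25·35 = 9, n = -832 + 25·33 = -7.
Check: 330·9 + 350·(-7) = 2970 − 2450 = 520. ✓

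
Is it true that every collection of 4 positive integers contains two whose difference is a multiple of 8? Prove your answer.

Consider the 4 integers 26, 27, 28, 29. They lie in distinct residue classes modulo 8, since 4 ≤ 8.
The differences between them range over 1, …, 3, none of which is divisible by 8.

No; for instance {26, 27, 28, 29} is a counterexample.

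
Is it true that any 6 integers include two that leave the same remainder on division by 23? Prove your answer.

No; for instance {85, 86, 87, 88, 89, 90} is a counterexample.

Try 6 consecutive integers, 85, 86, …, 90. Their remainders mod 23 are 16, 17, 18, 19, 20, 21 — pairwise different, as any 6 ≤ 23 consecutive integers have distinct residues.
So no two of them leave the same remainder on division by 23; the claim fails for this set.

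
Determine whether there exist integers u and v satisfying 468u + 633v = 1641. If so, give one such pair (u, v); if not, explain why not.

Every value of 468u + 633v is a multiple of gcd(468, 633) = 3; since 3 ∣ 1641, solutions exist.
Dividing through by 3 reduces the equation to 156u + 211v = 547.
Euclidean algorithm: 211 = 1·156 + 55, 156 = 2·55 + 46, 55 = 1·46 + 9, 46 = 5·9 + 1, 9 = 9·1 + 0.
Working back up the chain: 1 = 46 − 5·9 = 46 − 5·(55 − 1·46) = −5·55 + 6·46 = −5·55 + 6·(156 − 2·55) = 6·156 − 17·55 = 6·156 − 17·(211 − 1·156) = −17·211 + 23·156. So 156·23 + 211·(-17) = 1.
Scaling by 547 gives the particular solution (u, v) = (12581, -9299).
Shifting by a multiple of (211, −156) keeps it a solution: u = 12581 − 59·211 = 132, v = -9299 + 59·156 = -95.
Indeed 468·132 + 633·(-95) = 61776 − 60135 = 1641.

u = 132, v = -95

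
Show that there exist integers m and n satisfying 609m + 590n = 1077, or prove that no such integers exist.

m = 243, n = -249

Since gcd(609, 590) = 1, every integer is an integer combination of 609 and 590.
Euclidean algorithm: 609 = 1·590 + 19, 590 = 31·19 + 1, 19 = 19·1 + 0.
Unwinding: 1 = 590 − 31·19 = 590 − 31·(609 − 1·590) = −31·609 + 32·590, i.e. 609·(-31) + 590·32 = 1.
Multiplying through by 1077: m = (-31)·1077 = -33387, n = 32·1077 = 34464 is a solution.
The general solution is m = -33387 + 590k, n = 34464 − 609k; taking k = 57 gives the smaller pair m = 243, n = -249.
Indeed 609·243 + 590·(-249) = 147987 − 146910 = 1077.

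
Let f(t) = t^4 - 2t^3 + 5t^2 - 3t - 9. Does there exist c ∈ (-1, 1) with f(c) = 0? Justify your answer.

f(-1) = 2 and f(1) = -8, which have opposite signs.
f is continuous everywhere (it is a polynomial), in particular on [-1, 1].
The Intermediate Value Theorem then guarantees some c ∈ (-1, 1) with f(c) = 0.

Yes, f has a root in the interval.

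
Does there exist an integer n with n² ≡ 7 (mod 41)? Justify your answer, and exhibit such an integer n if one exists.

41 is prime, so by Euler's criterion 7 is a square mod 41 iff 7^((41−1)/2) = 7^20 ≡ 1 (mod 41).
Squaring successively (mod 41): 7^2 = 49 ≡ 8; 7^4 ≡ 8² = 64 ≡ 23; 7^8 ≡ 23² = 529 ≡ 37; 7^16 ≡ 37² = 1369 ≡ 16.
Since 20 = 16 + 4, 7^20 ≡ 16 · 23; multiplying out mod 41: 16·23 = 368 ≡ 40. Thus 7^20 ≡ 40 ≡ −1 (mod 41).
The value −1 means 7 is a non-residue modulo 41, so n² ≡ 7 (mod 41) is impossible.

There is no such integer.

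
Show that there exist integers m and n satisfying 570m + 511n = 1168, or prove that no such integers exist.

Since gcd(570, 511) = 1, every integer is an integer combination of 570 and 511.
Dividing repeatedly: 570 = 1·511 + 59, 511 = 8·59 + 39, 59 = 1·39 + 20, 39 = 1·20 + 19, 20 = 1·19 + 1, 19 = 19·1 + 0.
Working back up the chain: 1 = 20 − 1·19 = 20 − (39 − 1·20) = −39 + 2·20 = −39 + 2·(59 − 1·39) = 2·59 − 3·39 = 2·59 − 3·(511 − 8·59) = −3·511 + 26·59 = −3·511 + 26·(570 − 1·511) = 26·570 − 29·511. So 570·26 + 511·(-29) = 1.
Multiplying through by 1168: m = 26·1168 = 30368, n = (-29)·1168 = -33872 is a solution.
The general solution is m = 30368 + 511k, n = -33872 − 570k; taking k = -59 gives the smaller pair m = 219, n = -242.
Check: 570·219 + 511·(-242) = 124830 − 123662 = 1168. ✓

m = 219, n = -242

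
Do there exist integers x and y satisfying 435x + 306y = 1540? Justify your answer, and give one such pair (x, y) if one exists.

gcd(435, 306) = 3, so every integer of the form 435x + 306y is a multiple of 3.
But 1540 = 3·513 + 1, so 3 ∤ 1540.
So the equation is unsolvable over ℤ.

No, no such integers exist.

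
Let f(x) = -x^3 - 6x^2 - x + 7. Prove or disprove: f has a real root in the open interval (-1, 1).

Such a root exists.

f(-1) = 3 and f(1) = -1, which have opposite signs.
f is continuous everywhere (it is a polynomial), in particular on [-1, 1].
By the Intermediate Value Theorem, f takes the value 0 somewhere in the open interval.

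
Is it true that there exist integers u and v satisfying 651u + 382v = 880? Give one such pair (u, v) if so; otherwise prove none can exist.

u = 168, v = -284

651 and 382 are coprime, so 651u + 382v ranges over all of ℤ.
Dividing repeatedly: 651 = 1·382 + 269, 382 = 1·269 + 113, 269 = 2·113 + 43, 113 = 2·43 + 27, 43 = 1·27 + 16, 27 = 1·16 + 11, 16 = 1·11 + 5, 11 = 2·5 + 1, 5 = 5·1 + 0.
Unwinding: 1 = 11 − 2·5 = 11 − 2·(16 − 1·11) = −2·16 + 3·11 = −2·16 + 3·(27 − 1·16) = 3·27 − 5·16 = 3·27 − 5·(43 − 1·27) = −5·43 + 8·27 = −5·43 + 8·(113 − 2·43) = 8·113 − 21·43 = 8·113 − 21·(269 − 2·113) = −21·269 + 50·113 = −21·269 + 50·(382 − 1·269) = 50·382 − 71·269 = 50·382 − 71·(651 − 1·382) = −71·651 + 121·382, i.e. 651·(-71) + 382·121 = 1.
Multiplying through by 880: u = (-71)·880 = -62480, v = 121·880 = 106480 is a solution.
The general solution is u = -62480 + 382k, v = 106480 − 651k; taking k = 164 gives the smaller pair u = 168, v = -284.
Indeed 651·168 + 382·(-284) = 109368 − 108488 = 880.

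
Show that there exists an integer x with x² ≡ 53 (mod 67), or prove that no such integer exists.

Apply Euler's criterion with the prime 67: 53 is a quadratic residue iff 53^33 ≡ 1 (mod 67), and a non-residue iff it is ≡ −1.
Squaring successively (mod 67): 53^2 = 2809 ≡ 62; 53^4 ≡ 62² = 3844 ≡ 25; 53^8 ≡ 25² = 625 ≡ 22; 53^16 ≡ 22² = 484 ≡ 15; 53^32 ≡ 15² = 225 ≡ 24.
Since 33 = 32 + 1, 53^33 ≡ 24 · 53; multiplying out mod 67: 24·53 = 1272 ≡ 66. Thus 53^33 ≡ 66 ≡ −1 (mod 67).
The value −1 means 53 is a non-residue modulo 67, so x² ≡ 53 (mod 67) is impossible.

There is no such integer.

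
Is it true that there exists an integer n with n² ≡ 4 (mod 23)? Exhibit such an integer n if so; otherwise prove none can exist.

Take n = 2. Then 2² = 4, and since 0 ≤ 4 < 23 this is already reduced: 2² ≡ 4 (mod 23).

n = 2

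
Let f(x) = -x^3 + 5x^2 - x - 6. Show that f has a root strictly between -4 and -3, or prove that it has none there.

No such root exists.

f(-4) = 142 and f(-3) = 69, both positive, so a sign-change argument is unavailable; we show f keeps this sign on the whole interval.
Substitute x = -3 − u, where 0 < u < 1 on the interval. Expanding, f(-3 − u) = u^3 + 14u^2 + 58u + 69.
All 4 nonzero coefficients of this polynomial in u are positive; hence for u > 0 the value is a sum of positive terms (the constant 69 among them).
So f is strictly positive on (-4, -3); no root exists in the interval.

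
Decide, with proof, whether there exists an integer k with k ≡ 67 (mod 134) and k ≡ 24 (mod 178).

gcd(134, 178) = 2. If k ≡ 67 (mod 134) and k ≡ 24 (mod 178), then k ≡ 67 (mod 2) and k ≡ 24 (mod 2).
However 67 ≡ 1 and 24 ≡ 0 (mod 2), and 1 ≠ 0.
Therefore no such k exists.

There is no such integer.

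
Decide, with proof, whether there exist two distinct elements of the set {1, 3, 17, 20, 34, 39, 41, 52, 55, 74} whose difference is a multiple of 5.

1 mod 5 = 1 and 41 mod 5 = 1, so 41 − 1 = 40 = 8·5.

Yes: 1 and 41.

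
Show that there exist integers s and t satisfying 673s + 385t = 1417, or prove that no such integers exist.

s = 164, t = -283

673 and 385 are coprime, so 673s + 385t ranges over all of ℤ.
Dividing repeatedly: 673 = 1·385 + 288, 385 = 1·288 + 97, 288 = 2·97 + 94, 97 = 1·94 + 3, 94 = 31·3 + 1, 3 = 3·1 + 0.
Unwinding: 1 = 94 − 31·3 = 94 − 31·(97 − 1·94) = −31·97 + 32·94 = −31·97 + 32·(288 − 2·97) = 32·288 − 95·97 = 32·288 − 95·(385 − 1·288) = −95·385 + 127·288 = −95·385 + 127·(673 − 1·385) = 127·673 − 222·385, i.e. 673·127 + 385·(-222) = 1.
Times 1417: 673·179959 + 385·(-314574) = 1417, so (179959, -314574) solves it.
Subtracting 467·385 from s and adding 467·673 to t gives the tidier solution (164, -283).
Check: 673·164 + 385·(-283) = 110372 − 108955 = 1417. ✓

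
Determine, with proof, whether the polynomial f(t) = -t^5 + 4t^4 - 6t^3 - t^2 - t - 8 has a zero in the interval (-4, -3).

No such root exists.

The endpoint values f(-4) = 2412 and f(-3) = 715 are both positive. Claim: f(t) > 0 for every t in (-4, -3).
Shift to the endpoint -3: with t = -3 − u (0 < u < 1), one computes f(-3 − u) = u^5 + 19u^4 + 144u^3 + 539u^2 + 994u + 715.
All 6 nonzero coefficients of this polynomial in u are positive; hence for u > 0 the value is a sum of positive terms (the constant 715 among them).
So f is strictly positive on (-4, -3); no root exists in the interval.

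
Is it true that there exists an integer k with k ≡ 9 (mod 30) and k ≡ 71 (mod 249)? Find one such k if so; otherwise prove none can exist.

There is no such integer.

Reduce both congruences modulo 3, which divides 30 and 249: they say k ≡ 9 (mod 3) and k ≡ 71 (mod 3).
However 9 ≡ 0 and 71 ≡ 2 (mod 3), and 0 ≠ 2.
Hence the system has no solution.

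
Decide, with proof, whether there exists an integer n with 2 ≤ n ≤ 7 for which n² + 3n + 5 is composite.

n = 7

At n = 7: 7² + 3·7 + 5 = 75 = 3·25, which is composite.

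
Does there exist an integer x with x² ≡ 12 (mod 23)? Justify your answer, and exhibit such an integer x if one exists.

Take x = 9. Then 9² = 81 = 3·23 + 12, so 9² ≡ 12 (mod 23).

x = 9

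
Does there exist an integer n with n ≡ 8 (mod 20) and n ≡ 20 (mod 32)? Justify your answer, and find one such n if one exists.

The moduli are not coprime: gcd(20, 32) = 4. Compatibility requires 4 ∣ (20 − 8) = 12, which holds, so solutions exist.
The integers ≡ 8 (mod 20) are 8, 28, 48, 68, 88, 108, 128, 148, …; their remainders mod 32 are 8, 28, 16, 4, 24, 12, 0, 20, so n = 148 is the first that is ≡ 20 (mod 32).
Verify: 148 = 7·20 + 8 and 148 = 4·32 + 20. ✓

n = 148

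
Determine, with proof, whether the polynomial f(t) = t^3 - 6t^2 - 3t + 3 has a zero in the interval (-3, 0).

Yes, f has a root in the interval.

f(-3) = -69 and f(0) = 3, which have opposite signs.
As a polynomial, f is continuous on every closed interval.
By the Intermediate Value Theorem, f takes the value 0 somewhere in the open interval.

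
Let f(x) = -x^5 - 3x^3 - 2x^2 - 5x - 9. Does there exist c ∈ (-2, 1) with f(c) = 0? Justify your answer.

f(-2) = 49 and f(1) = -20, which have opposite signs.
As a polynomial, f is continuous on every closed interval.
So by the Intermediate Value Theorem there is a c strictly between -2 and 1 with f(c) = 0.

Yes, f has a root in the interval.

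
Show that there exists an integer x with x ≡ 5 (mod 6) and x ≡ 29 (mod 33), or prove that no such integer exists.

x = 29

gcd(6, 33) = 3. A simultaneous solution exists iff 5 ≡ 29 (mod 3); here 5 mod 3 = 2 = 29 mod 3, so it does.
The integers ≡ 5 (mod 6) are 5, 11, 17, 23, 29, …; their remainders mod 33 are 5, 11, 17, 23, 29, so x = 29 is the first that is ≡ 29 (mod 33).
Verify: 29 = 4·6 + 5 and 29 = 0·33 + 29. ✓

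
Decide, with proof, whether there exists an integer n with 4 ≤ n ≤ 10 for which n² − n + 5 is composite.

At n = 10: 10² − 10 + 5 = 95 = 5·19, which is composite.

n = 10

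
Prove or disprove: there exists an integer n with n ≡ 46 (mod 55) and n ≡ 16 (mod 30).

The moduli are not coprime: gcd(55, 30) = 5. Compatibility requires 5 ∣ (16 − 46) = -30, which holds, so solutions exist.
The smallest candidate n = 46 works directly: 46 ≡ 16 (mod 30).
Indeed 46 ≡ 46 (mod 55) and 46 ≡ 16 (mod 30).

n = 46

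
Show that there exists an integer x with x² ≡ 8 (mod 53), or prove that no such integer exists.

53 is prime, so by Euler's criterion 8 is a square mod 53 iff 8^((53−1)/2) = 8^26 ≡ 1 (mod 53).
Squaring successively (mod 53): 8^2 = 64 ≡ 11; 8^4 ≡ 11² = 121 ≡ 15; 8^8 ≡ 15² = 225 ≡ 13; 8^16 ≡ 13² = 169 ≡ 10.
Since 26 = 16 + 8 + 2, 8^26 ≡ 10 · 13 · 11; multiplying out mod 53: 10·13 = 130 ≡ 24, then 24·11 = 264 ≡ 52. Thus 8^26 ≡ 52 ≡ −1 (mod 53).
By Euler's criterion 8 is a quadratic non-residue mod 53: no x satisfies x² ≡ 8 (mod 53).

No such integer exists.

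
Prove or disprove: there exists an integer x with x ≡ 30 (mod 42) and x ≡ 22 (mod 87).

Both moduli are multiples of 3 = gcd(42, 87), so any solution would satisfy x ≡ 30 and x ≡ 22 modulo 3 simultaneously.
However 30 ≡ 0 and 22 ≡ 1 (mod 3), and 0 ≠ 1.
Hence the system has no solution.

There is no such integer.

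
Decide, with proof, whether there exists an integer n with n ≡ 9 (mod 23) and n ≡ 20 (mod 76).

Since 23 and 76 share no common factor, CRT says the pair of congruences has a solution (unique mod 1748).
Any solution of the first congruence is n = 9 + 23t; substituting into the second, 23t ≡ 20 − 9 ≡ 11 (mod 76).
Invert 23 mod 76 by the Euclidean algorithm: 76 = 3·23 + 7, 23 = 3·7 + 2, 7 = 3·2 + 1, 2 = 2·1 + 0; back-substituting, 1 = 7 − 3·2 = 7 − 3·(23 − 3·7) = −3·23 + 10·7 = −3·23 + 10·(76 − 3·23) = 10·76 − 33·23. Hence 23·(-33) ≡ 1, so 23⁻¹ ≡ -33 ≡ 43 (mod 76).
Multiplying by 43: t ≡ 43·11 = 473 ≡ 17 (mod 76).
With t = 17: n = 9 + 23·17 = 400.
Verify: 400 = 17·23 + 9 and 400 = 5·76 + 20. ✓

n = 400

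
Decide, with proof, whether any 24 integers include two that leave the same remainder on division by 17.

There are exactly 17 possible remainders on division by 17.
Placing 24 integers into 17 classes, some class receives at least two — say a and b.
So a and b have equal remainders mod 17, which is exactly what was to be shown.

True.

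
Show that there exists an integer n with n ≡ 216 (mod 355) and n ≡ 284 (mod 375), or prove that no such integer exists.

Both moduli are multiples of 5 = gcd(355, 375), so any solution would satisfy n ≡ 216 and n ≡ 284 modulo 5 simultaneously.
However 216 ≡ 1 and 284 ≡ 4 (mod 5), and 1 ≠ 4.
Hence the system has no solution.

There is no such integer.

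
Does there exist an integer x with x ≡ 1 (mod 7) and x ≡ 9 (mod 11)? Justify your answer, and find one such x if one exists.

x = 64

gcd(7, 11) = 1, so the Chinese Remainder Theorem guarantees exactly one residue class mod 77 satisfying both.
Any solution of the first congruence is x = 1 + 7t; substituting into the second, 7t ≡ 9 − 1 ≡ 8 (mod 11).
Note 7·8 = 56 ≡ 1 (mod 11) (as 56 − 1 = 5·11), so 7⁻¹ ≡ 8.
Multiplying by 8: t ≡ 8·8 = 64 ≡ 9 (mod 11).
Taking t = 9 gives x = 1 + 7·9 = 64.
Indeed 64 ≡ 1 (mod 7) and 64 ≡ 9 (mod 11).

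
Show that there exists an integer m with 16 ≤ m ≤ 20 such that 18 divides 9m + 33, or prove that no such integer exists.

There is no such integer m in that range.

At m = 16, 9·16 + 33 = 177 ≡ 15 (mod 18), and each step in m adds 9, giving residues 15, 6, 15, 6, 15 for m = 16, 17, …, 20.
Since 0 is absent from this list, 18 ∤ 9m + 33 for every m with 16 ≤ m ≤ 20.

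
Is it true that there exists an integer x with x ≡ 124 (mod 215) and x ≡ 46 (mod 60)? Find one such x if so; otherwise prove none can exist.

Both moduli are multiples of 5 = gcd(215, 60), so any solution would satisfy x ≡ 124 and x ≡ 46 modulo 5 simultaneously.
However 124 ≡ 4 and 46 ≡ 1 (mod 5), and 4 ≠ 1.
Therefore no such x exists.

No, no such integer exists.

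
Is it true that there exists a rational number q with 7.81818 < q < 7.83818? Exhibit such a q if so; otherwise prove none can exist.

Scale by 6: the interval becomes (46.90908, 47.02908), which contains the integer 47.
Hence 47/6 is a rational number with 7.81818 < 47/6 < 7.83818.

q = 47/6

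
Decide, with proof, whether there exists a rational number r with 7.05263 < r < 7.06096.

Multiplying by 17: 17·7.05263 = 119.89471 and 17·7.06096 = 120.03632, so the integer 120 lies strictly between them.
Dividing back, 7.05263 < 120/17 < 7.06096, and 120/17 is rational.

r = 120/17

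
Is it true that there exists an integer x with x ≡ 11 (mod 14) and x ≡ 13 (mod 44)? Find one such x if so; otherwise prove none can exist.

gcd(14, 44) = 2. A simultaneous solution exists iff 11 ≡ 13 (mod 2); here 11 mod 2 = 1 = 13 mod 2, so it does.
Put x = 11 + 14t, so we need 14t ≡ 2 (mod 44), equivalently (divide by 2) 7t ≡ 1 (mod 22).
Invert 7 mod 22 by the Euclidean algorithm: 22 = 3·7 + 1, 7 = 7·1 + 0; back-substituting, 1 = 22 − 3·7. Hence 7·(-3) ≡ 1, so 7⁻¹ ≡ -3 ≡ 19 (mod 22).
Therefore t ≡ 19·1 = 19 (mod 22).
Then x = 11 + 14·19 = 277.
Indeed 277 ≡ 11 (mod 14) and 277 ≡ 13 (mod 44).

x = 277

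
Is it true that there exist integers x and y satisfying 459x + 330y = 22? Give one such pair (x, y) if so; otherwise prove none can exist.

Both 459 and 330 are divisible by gcd(459, 330) = 3, hence so is any combination 459x + 330y.
However 22 leaves remainder 1 on division by 3.
Therefore 459x + 330y = 22 has no solution in integers.

There are no such integers.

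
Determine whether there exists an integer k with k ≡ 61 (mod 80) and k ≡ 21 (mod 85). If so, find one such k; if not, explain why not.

k = 701

gcd(80, 85) = 5. A simultaneous solution exists iff 61 ≡ 21 (mod 5); here 61 mod 5 = 1 = 21 mod 5, so it does.
Write k = 61 + 80t. Then 80t ≡ 21 − 61 ≡ 45 (mod 85); dividing through by 5 gives 16t ≡ 9 (mod 17).
Invert 16 mod 17 by the Euclidean algorithm: 17 = 1·16 + 1, 16 = 16·1 + 0; back-substituting, 1 = 17 − 1·16. Hence 16·(-1) ≡ 1, so 16⁻¹ ≡ -1 ≡ 16 (mod 17).
Multiplying by 16: t ≡ 16·9 = 144 ≡ 8 (mod 17).
Then k = 61 + 80·8 = 701.
Verify: 701 = 8·80 + 61 and 701 = 8·85 + 21. ✓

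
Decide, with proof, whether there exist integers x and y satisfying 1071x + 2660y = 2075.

Any value of 1071x + 2660y is a multiple of gcd(1071, 2660) = 7.
But 2075 is not a multiple of 7 (it leaves remainder 3).
So the equation is unsolvable over ℤ.

No, no such integers exist.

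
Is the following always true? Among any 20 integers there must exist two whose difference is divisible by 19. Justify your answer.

Yes.

There are exactly 19 possible remainders on division by 19.
Since 20 > 19, two of the 20 integers must share a residue class by the pigeonhole principle; call them a and b.
Their difference a − b is then a multiple of 19.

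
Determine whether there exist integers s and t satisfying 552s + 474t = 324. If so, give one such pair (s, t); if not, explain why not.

Every value of 552s + 474t is a multiple of gcd(552, 474) = 6; since 6 ∣ 324, solutions exist.
Dividing through by 6 reduces the equation to 92s + 79t = 54.
Run the Euclidean algorithm on 92 and 79: 92 = 1·79 + 13, 79 = 6·13 + 1, 13 = 13·1 + 0.
Unwinding: 1 = 79 − 6·13 = 79 − 6·(92 − 1·79) = −6·92 + 7·79, i.e. 92·(-6) + 79·7 = 1.
Scaling by 54 gives the particular solution (s, t) = (-324, 378).
The general solution is s = -324 + 79k, t = 378 − 92k; taking k = 5 gives the smaller pair s = 71, t = -82.
Indeed 552·71 + 474·(-82) = 39192 − 38868 = 324.

s = 71, t = -82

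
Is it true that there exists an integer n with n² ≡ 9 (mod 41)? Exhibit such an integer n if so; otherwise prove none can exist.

n = 38

Take n = 38. Then 38² = 1444 = 35·41 + 9, so 38² ≡ 9 (mod 41).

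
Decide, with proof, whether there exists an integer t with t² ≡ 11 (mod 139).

t = 17

Take t = 17. Then 17² = 289 = 2·139 + 11, so 17² ≡ 11 (mod 139).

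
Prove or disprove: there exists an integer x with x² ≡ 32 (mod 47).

x = 19 works: 19² = 361, and 361 − 32 = 329 = 7·47.

x = 19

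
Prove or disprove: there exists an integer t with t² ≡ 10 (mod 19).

No such integer exists.

Squares mod 19 repeat after t = 9 (as (−t)² = t²); for t = 0..9 they are 0, 1, 4, 9, 16, 6, 17, 11, 7, 5.
The set of squares mod 19 is therefore {0, 1, 4, 5, 6, 7, 9, 11, 16, 17}, which does not contain 10.
Hence no integer t has t² ≡ 10 (mod 19).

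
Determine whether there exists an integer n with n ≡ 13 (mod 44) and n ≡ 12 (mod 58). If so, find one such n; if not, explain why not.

There is no such integer.

gcd(44, 58) = 2. If n ≡ 13 (mod 44) and n ≡ 12 (mod 58), then n ≡ 13 (mod 2) and n ≡ 12 (mod 2).
These are incompatible: 13 − 12 = 1 is not divisible by 2.
Therefore no such n exists.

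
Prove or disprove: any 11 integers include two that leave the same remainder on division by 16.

No, the set {1, 2, 3, 4, 5, 6, 7, 8, 9, 10, 11} is a counterexample.

Consider the 11 integers 1, 2, …, 11. They lie in distinct residue classes modulo 16, since 11 ≤ 16.
Hence this collection has no pair with equal remainders mod 16, disproving the claim.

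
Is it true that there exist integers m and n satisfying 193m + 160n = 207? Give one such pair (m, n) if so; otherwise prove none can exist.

m = 79, n = -94

Since gcd(193, 160) = 1, every integer is an integer combination of 193 and 160.
Euclidean algorithm: 193 = 1·160 + 33, 160 = 4·33 + 28, 33 = 1·28 + 5, 28 = 5·5 + 3, 5 = 1·3 + 2, 3 = 1·2 + 1, 2 = 2·1 + 0.
Unwinding: 1 = 3 − 1·2 = 3 − (5 − 1·3) = −5 + 2·3 = −5 + 2·(28 − 5·5) = 2·28 − 11·5 = 2·28 − 11·(33 − 1·28) = −11·33 + 13·28 = −11·33 + 13·(160 − 4·33) = 13·160 − 63·33 = 13·160 − 63·(193 − 1·160) = −63·193 + 76·160, i.e. 193·(-63) + 160·76 = 1.
Scaling by 207 gives the particular solution (m, n) = (-13041, 15732).
Shifting by a multiple of (160, −193) keeps it a solution: m = -13041 + 82·160 = 79, n = 15732 − 82·193 = -94.
Check: 193·79 + 160·(-94) = 15247 − 15040 = 207. ✓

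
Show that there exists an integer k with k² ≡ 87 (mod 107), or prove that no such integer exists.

k = 80

k = 80 works: 80² = 6400, and 6400 − 87 = 6313 = 59·107.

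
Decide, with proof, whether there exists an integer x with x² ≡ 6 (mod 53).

x = 18

x = 18 works: 18² = 324, and 324 − 6 = 318 = 6·53.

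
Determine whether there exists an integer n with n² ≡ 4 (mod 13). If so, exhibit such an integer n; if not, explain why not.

n = 11 works: 11² = 121, and 121 − 4 = 117 = 9·13.

n = 11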